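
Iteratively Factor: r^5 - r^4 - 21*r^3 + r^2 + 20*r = (r + 1)*(r^4 - 2*r^3 - 19*r^2 + 20*r) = (r - 5)*(r + 1)*(r^3 + 3*r^2 - 4*r) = r*(r - 5)*(r + 1)*(r^2 + 3*r - 4) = r*(r - 5)*(r + 1)*(r + 4)*(r - 1)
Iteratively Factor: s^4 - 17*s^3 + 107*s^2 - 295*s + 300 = (s - 3)*(s^3 - 14*s^2 + 65*s - 100) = (s - 4)*(s - 3)*(s^2 - 10*s + 25) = (s - 5)*(s - 4)*(s - 3)*(s - 5)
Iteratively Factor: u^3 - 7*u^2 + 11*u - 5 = (u - 1)*(u^2 - 6*u + 5) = (u - 1)^2*(u - 5)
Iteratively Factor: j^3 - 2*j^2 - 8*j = (j + 2)*(j^2 - 4*j) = (j - 4)*(j + 2)*(j)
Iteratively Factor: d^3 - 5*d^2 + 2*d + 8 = (d - 2)*(d^2 - 3*d - 4) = (d - 2)*(d + 1)*(d - 4)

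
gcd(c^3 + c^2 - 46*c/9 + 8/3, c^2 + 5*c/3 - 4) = c^2 + 5*c/3 - 4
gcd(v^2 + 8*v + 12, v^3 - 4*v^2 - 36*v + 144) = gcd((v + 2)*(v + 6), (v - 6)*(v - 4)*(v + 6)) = v + 6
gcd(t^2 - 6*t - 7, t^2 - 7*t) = t - 7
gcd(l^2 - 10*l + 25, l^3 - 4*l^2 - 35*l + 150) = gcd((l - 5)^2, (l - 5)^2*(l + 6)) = l^2 - 10*l + 25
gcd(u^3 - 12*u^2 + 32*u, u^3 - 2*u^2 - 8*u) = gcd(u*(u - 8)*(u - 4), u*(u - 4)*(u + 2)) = u^2 - 4*u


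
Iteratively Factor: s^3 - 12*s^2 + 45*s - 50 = (s - 5)*(s^2 - 7*s + 10) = (s - 5)^2*(s - 2)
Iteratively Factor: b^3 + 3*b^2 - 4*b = (b - 1)*(b^2 + 4*b) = b*(b - 1)*(b + 4)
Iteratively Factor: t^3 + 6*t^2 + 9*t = (t + 3)*(t^2 + 3*t) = (t + 3)^2*(t)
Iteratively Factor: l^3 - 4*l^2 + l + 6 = (l - 2)*(l^2 - 2*l - 3) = (l - 2)*(l + 1)*(l - 3)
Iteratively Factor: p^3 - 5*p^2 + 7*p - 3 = (p - 1)*(p^2 - 4*p + 3) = (p - 3)*(p - 1)*(p - 1)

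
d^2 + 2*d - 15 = (d - 3)*(d + 5)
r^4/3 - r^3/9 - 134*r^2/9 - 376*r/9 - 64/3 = (r/3 + 1)*(r - 8)*(r + 2/3)*(r + 4)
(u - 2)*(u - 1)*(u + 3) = u^3 - 7*u + 6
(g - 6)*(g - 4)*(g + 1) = g^3 - 9*g^2 + 14*g + 24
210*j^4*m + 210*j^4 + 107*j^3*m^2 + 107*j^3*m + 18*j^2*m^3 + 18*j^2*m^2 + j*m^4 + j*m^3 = (5*j + m)*(6*j + m)*(7*j + m)*(j*m + j)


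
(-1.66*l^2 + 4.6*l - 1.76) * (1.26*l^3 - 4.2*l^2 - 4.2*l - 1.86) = -2.0916*l^5 + 12.768*l^4 - 14.5656*l^3 - 8.8404*l^2 - 1.164*l + 3.2736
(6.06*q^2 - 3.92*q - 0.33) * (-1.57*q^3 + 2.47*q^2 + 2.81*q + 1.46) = -9.5142*q^5 + 21.1226*q^4 + 7.8643*q^3 - 2.9827*q^2 - 6.6505*q - 0.4818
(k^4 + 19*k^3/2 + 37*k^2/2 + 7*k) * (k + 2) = k^5 + 23*k^4/2 + 75*k^3/2 + 44*k^2 + 14*k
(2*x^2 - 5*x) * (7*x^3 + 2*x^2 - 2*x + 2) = 14*x^5 - 31*x^4 - 14*x^3 + 14*x^2 - 10*x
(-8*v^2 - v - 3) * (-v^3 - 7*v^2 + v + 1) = 8*v^5 + 57*v^4 + 2*v^3 + 12*v^2 - 4*v - 3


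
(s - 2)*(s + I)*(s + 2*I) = s^3 - 2*s^2 + 3*I*s^2 - 2*s - 6*I*s + 4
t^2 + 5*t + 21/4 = (t + 3/2)*(t + 7/2)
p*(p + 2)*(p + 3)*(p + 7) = p^4 + 12*p^3 + 41*p^2 + 42*p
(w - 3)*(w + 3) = w^2 - 9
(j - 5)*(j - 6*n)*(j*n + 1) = j^3*n - 6*j^2*n^2 - 5*j^2*n + j^2 + 30*j*n^2 - 6*j*n - 5*j + 30*n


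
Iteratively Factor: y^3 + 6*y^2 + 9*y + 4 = (y + 1)*(y^2 + 5*y + 4) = (y + 1)*(y + 4)*(y + 1)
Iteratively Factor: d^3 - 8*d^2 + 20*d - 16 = (d - 2)*(d^2 - 6*d + 8) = (d - 2)^2*(d - 4)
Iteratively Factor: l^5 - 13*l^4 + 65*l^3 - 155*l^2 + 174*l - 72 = (l - 4)*(l^4 - 9*l^3 + 29*l^2 - 39*l + 18) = (l - 4)*(l - 2)*(l^3 - 7*l^2 + 15*l - 9) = (l - 4)*(l - 2)*(l - 1)*(l^2 - 6*l + 9) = (l - 4)*(l - 3)*(l - 2)*(l - 1)*(l - 3)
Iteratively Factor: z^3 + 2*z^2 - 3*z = (z + 3)*(z^2 - z) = z*(z + 3)*(z - 1)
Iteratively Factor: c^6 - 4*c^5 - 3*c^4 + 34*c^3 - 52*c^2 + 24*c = (c - 2)*(c^5 - 2*c^4 - 7*c^3 + 20*c^2 - 12*c) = (c - 2)*(c - 1)*(c^4 - c^3 - 8*c^2 + 12*c) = (c - 2)^2*(c - 1)*(c^3 + c^2 - 6*c) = (c - 2)^3*(c - 1)*(c^2 + 3*c) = c*(c - 2)^3*(c - 1)*(c + 3)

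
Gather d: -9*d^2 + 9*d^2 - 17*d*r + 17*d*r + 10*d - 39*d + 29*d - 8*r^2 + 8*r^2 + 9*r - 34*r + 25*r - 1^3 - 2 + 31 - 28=0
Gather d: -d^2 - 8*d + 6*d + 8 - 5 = -d^2 - 2*d + 3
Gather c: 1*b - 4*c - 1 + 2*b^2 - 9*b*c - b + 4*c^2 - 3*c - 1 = 2*b^2 + 4*c^2 + c*(-9*b - 7) - 2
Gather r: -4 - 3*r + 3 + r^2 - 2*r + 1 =r^2 - 5*r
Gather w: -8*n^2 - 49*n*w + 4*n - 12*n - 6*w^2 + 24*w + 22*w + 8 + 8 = -8*n^2 - 8*n - 6*w^2 + w*(46 - 49*n) + 16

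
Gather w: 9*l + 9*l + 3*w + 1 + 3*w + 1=18*l + 6*w + 2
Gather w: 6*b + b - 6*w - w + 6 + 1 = 7*b - 7*w + 7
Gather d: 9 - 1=8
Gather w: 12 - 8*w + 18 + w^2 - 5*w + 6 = w^2 - 13*w + 36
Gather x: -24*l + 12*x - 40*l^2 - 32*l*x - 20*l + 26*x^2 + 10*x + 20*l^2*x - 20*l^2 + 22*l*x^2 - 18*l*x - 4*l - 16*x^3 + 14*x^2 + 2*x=-60*l^2 - 48*l - 16*x^3 + x^2*(22*l + 40) + x*(20*l^2 - 50*l + 24)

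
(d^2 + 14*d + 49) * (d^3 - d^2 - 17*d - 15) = d^5 + 13*d^4 + 18*d^3 - 302*d^2 - 1043*d - 735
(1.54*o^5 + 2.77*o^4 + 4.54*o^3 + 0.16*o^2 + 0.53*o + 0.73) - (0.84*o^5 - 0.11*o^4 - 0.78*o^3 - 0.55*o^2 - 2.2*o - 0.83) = 0.7*o^5 + 2.88*o^4 + 5.32*o^3 + 0.71*o^2 + 2.73*o + 1.56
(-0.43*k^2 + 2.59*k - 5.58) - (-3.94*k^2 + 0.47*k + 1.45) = 3.51*k^2 + 2.12*k - 7.03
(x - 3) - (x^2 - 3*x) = -x^2 + 4*x - 3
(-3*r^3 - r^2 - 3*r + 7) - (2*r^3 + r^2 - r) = -5*r^3 - 2*r^2 - 2*r + 7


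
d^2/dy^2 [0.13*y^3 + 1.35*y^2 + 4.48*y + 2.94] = 0.78*y + 2.7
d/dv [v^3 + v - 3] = 3*v^2 + 1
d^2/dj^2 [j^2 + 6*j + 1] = 2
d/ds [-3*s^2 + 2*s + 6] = 2 - 6*s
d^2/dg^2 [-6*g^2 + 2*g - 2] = -12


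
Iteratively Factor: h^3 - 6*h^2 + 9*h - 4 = (h - 1)*(h^2 - 5*h + 4) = (h - 1)^2*(h - 4)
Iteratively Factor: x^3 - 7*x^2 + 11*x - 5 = (x - 5)*(x^2 - 2*x + 1) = (x - 5)*(x - 1)*(x - 1)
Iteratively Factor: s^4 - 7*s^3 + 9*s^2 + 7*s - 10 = (s - 5)*(s^3 - 2*s^2 - s + 2) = (s - 5)*(s - 1)*(s^2 - s - 2) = (s - 5)*(s - 1)*(s + 1)*(s - 2)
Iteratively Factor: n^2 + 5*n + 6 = (n + 2)*(n + 3)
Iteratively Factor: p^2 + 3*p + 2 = (p + 2)*(p + 1)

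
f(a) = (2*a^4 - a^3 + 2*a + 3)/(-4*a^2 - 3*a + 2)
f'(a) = (8*a + 3)*(2*a^4 - a^3 + 2*a + 3)/(-4*a^2 - 3*a + 2)^2 + (8*a^3 - 3*a^2 + 2)/(-4*a^2 - 3*a + 2)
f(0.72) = -2.06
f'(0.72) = 6.55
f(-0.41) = 0.90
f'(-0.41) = 0.27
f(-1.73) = -4.73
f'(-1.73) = -0.61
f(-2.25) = -5.32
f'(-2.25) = 2.14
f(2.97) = -3.28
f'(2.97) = -2.31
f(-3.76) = -10.36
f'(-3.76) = 4.28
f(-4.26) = -12.64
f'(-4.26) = 4.81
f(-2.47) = -5.84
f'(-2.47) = 2.60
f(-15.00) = -122.62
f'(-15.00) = 15.62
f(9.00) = -35.57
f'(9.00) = -8.38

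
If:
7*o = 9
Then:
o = 9/7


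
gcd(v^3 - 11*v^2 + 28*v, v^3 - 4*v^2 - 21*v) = v^2 - 7*v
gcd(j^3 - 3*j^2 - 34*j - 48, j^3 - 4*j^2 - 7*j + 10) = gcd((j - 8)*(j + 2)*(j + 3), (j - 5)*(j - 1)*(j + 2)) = j + 2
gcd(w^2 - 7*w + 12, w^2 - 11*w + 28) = w - 4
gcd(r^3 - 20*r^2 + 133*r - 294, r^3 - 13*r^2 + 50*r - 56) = r - 7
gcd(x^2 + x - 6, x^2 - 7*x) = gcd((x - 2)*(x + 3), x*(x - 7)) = 1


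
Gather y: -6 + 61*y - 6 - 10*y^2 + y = -10*y^2 + 62*y - 12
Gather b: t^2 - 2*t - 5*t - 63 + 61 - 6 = t^2 - 7*t - 8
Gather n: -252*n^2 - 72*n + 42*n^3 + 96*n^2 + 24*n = 42*n^3 - 156*n^2 - 48*n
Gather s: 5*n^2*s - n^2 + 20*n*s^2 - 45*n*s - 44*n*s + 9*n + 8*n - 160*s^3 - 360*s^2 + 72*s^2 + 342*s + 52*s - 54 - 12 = -n^2 + 17*n - 160*s^3 + s^2*(20*n - 288) + s*(5*n^2 - 89*n + 394) - 66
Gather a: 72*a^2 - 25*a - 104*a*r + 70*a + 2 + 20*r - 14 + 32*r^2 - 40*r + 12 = 72*a^2 + a*(45 - 104*r) + 32*r^2 - 20*r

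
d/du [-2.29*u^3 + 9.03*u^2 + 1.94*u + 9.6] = -6.87*u^2 + 18.06*u + 1.94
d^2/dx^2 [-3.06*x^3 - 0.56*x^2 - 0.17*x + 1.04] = -18.36*x - 1.12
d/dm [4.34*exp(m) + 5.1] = 4.34*exp(m)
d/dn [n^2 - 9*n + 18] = 2*n - 9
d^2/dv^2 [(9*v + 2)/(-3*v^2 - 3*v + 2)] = 6*(-3*(2*v + 1)^2*(9*v + 2) + (27*v + 11)*(3*v^2 + 3*v - 2))/(3*v^2 + 3*v - 2)^3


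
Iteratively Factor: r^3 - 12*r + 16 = (r - 2)*(r^2 + 2*r - 8) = (r - 2)*(r + 4)*(r - 2)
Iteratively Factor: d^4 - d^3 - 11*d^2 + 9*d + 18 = (d - 3)*(d^3 + 2*d^2 - 5*d - 6) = (d - 3)*(d + 1)*(d^2 + d - 6) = (d - 3)*(d + 1)*(d + 3)*(d - 2)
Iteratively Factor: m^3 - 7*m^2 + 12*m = (m)*(m^2 - 7*m + 12) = m*(m - 4)*(m - 3)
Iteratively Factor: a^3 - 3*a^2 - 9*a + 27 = (a - 3)*(a^2 - 9) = (a - 3)*(a + 3)*(a - 3)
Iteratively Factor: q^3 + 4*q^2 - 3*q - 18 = (q + 3)*(q^2 + q - 6) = (q - 2)*(q + 3)*(q + 3)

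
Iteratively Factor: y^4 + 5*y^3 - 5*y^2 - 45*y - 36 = (y + 3)*(y^3 + 2*y^2 - 11*y - 12) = (y + 3)*(y + 4)*(y^2 - 2*y - 3) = (y - 3)*(y + 3)*(y + 4)*(y + 1)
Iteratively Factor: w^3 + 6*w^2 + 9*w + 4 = (w + 1)*(w^2 + 5*w + 4) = (w + 1)*(w + 4)*(w + 1)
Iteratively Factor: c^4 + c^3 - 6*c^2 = (c)*(c^3 + c^2 - 6*c) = c*(c - 2)*(c^2 + 3*c) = c^2*(c - 2)*(c + 3)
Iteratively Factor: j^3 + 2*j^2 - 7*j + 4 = (j - 1)*(j^2 + 3*j - 4) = (j - 1)*(j + 4)*(j - 1)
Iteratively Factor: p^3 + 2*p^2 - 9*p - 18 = (p + 2)*(p^2 - 9) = (p - 3)*(p + 2)*(p + 3)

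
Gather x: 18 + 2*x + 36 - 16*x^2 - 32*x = -16*x^2 - 30*x + 54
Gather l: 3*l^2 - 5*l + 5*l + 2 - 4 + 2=3*l^2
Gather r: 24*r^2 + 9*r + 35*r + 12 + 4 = 24*r^2 + 44*r + 16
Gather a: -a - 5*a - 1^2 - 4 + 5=-6*a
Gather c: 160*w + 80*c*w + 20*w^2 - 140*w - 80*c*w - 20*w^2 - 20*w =0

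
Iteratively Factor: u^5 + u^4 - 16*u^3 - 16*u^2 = (u)*(u^4 + u^3 - 16*u^2 - 16*u) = u*(u + 4)*(u^3 - 3*u^2 - 4*u) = u^2*(u + 4)*(u^2 - 3*u - 4) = u^2*(u - 4)*(u + 4)*(u + 1)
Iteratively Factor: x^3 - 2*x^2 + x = (x - 1)*(x^2 - x) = (x - 1)^2*(x)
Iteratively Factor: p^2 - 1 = (p + 1)*(p - 1)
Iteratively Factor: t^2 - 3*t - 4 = (t - 4)*(t + 1)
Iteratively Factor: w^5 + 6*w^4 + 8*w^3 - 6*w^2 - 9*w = (w)*(w^4 + 6*w^3 + 8*w^2 - 6*w - 9) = w*(w + 3)*(w^3 + 3*w^2 - w - 3) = w*(w - 1)*(w + 3)*(w^2 + 4*w + 3) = w*(w - 1)*(w + 1)*(w + 3)*(w + 3)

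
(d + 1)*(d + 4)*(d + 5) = d^3 + 10*d^2 + 29*d + 20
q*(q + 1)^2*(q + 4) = q^4 + 6*q^3 + 9*q^2 + 4*q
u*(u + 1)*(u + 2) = u^3 + 3*u^2 + 2*u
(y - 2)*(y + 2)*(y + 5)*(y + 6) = y^4 + 11*y^3 + 26*y^2 - 44*y - 120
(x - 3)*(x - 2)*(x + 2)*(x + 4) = x^4 + x^3 - 16*x^2 - 4*x + 48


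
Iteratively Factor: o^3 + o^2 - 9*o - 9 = (o - 3)*(o^2 + 4*o + 3) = (o - 3)*(o + 3)*(o + 1)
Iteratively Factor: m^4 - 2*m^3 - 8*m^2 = (m + 2)*(m^3 - 4*m^2) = (m - 4)*(m + 2)*(m^2) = m*(m - 4)*(m + 2)*(m)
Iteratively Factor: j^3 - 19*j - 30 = (j - 5)*(j^2 + 5*j + 6) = (j - 5)*(j + 3)*(j + 2)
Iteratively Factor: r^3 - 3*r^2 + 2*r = (r)*(r^2 - 3*r + 2) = r*(r - 1)*(r - 2)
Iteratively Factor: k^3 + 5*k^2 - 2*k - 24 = (k + 3)*(k^2 + 2*k - 8) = (k + 3)*(k + 4)*(k - 2)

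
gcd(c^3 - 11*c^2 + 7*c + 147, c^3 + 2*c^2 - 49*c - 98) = c - 7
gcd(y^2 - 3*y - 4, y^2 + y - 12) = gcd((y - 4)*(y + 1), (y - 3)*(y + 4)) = 1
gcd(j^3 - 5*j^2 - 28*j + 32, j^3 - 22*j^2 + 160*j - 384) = j - 8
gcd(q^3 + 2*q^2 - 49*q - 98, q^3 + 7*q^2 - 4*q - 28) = q^2 + 9*q + 14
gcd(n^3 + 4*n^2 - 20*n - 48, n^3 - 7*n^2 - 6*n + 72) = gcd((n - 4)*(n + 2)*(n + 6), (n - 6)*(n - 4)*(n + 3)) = n - 4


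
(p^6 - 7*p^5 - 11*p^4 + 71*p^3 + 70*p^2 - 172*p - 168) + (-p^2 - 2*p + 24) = p^6 - 7*p^5 - 11*p^4 + 71*p^3 + 69*p^2 - 174*p - 144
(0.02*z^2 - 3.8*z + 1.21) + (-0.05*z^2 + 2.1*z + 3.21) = -0.03*z^2 - 1.7*z + 4.42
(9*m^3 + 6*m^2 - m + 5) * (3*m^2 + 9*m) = 27*m^5 + 99*m^4 + 51*m^3 + 6*m^2 + 45*m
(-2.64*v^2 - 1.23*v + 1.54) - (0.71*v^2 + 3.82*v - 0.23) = -3.35*v^2 - 5.05*v + 1.77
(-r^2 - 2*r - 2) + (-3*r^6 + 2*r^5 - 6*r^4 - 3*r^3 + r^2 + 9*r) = -3*r^6 + 2*r^5 - 6*r^4 - 3*r^3 + 7*r - 2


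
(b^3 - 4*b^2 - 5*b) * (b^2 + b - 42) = b^5 - 3*b^4 - 51*b^3 + 163*b^2 + 210*b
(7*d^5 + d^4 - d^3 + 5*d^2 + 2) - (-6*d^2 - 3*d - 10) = 7*d^5 + d^4 - d^3 + 11*d^2 + 3*d + 12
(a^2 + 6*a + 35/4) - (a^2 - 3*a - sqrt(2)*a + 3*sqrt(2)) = sqrt(2)*a + 9*a - 3*sqrt(2) + 35/4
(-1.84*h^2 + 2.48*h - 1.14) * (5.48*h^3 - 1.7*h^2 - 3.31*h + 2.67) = -10.0832*h^5 + 16.7184*h^4 - 4.3728*h^3 - 11.1836*h^2 + 10.395*h - 3.0438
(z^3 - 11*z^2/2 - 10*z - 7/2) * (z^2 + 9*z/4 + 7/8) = z^5 - 13*z^4/4 - 43*z^3/2 - 493*z^2/16 - 133*z/8 - 49/16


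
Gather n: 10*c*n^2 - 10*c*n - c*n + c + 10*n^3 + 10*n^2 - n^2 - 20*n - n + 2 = c + 10*n^3 + n^2*(10*c + 9) + n*(-11*c - 21) + 2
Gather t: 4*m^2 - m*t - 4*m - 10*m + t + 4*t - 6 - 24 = 4*m^2 - 14*m + t*(5 - m) - 30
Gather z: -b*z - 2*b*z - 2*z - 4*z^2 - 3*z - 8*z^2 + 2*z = -12*z^2 + z*(-3*b - 3)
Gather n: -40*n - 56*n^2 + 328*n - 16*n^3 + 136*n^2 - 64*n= -16*n^3 + 80*n^2 + 224*n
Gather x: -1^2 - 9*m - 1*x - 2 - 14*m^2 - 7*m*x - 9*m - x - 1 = -14*m^2 - 18*m + x*(-7*m - 2) - 4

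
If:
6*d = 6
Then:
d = 1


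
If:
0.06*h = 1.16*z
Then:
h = 19.3333333333333*z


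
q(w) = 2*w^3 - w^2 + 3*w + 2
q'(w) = 6*w^2 - 2*w + 3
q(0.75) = 4.53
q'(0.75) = 4.88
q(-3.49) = -105.67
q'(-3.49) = 83.06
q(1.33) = 8.93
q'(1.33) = 10.95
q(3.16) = 64.60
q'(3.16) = 56.59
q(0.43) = 3.26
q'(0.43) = 3.25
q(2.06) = 21.42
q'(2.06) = 24.34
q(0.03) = 2.09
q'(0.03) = 2.95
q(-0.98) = -3.78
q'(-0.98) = 10.72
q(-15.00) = -7018.00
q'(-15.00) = 1383.00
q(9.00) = 1406.00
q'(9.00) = 471.00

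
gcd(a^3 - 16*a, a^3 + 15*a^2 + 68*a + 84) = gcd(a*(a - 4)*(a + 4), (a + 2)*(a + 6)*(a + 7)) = 1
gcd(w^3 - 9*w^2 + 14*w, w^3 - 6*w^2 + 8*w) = w^2 - 2*w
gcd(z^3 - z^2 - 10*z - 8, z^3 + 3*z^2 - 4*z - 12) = z + 2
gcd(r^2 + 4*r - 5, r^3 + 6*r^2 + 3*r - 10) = r^2 + 4*r - 5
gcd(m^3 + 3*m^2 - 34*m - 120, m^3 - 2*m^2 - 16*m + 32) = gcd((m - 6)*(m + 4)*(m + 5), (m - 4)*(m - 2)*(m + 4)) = m + 4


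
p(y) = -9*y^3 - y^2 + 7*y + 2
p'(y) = -27*y^2 - 2*y + 7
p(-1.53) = 21.18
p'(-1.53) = -53.14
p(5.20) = -1254.11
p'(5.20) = -733.48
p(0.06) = 2.41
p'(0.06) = 6.78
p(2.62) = -148.39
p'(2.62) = -183.58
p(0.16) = 3.06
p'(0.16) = 5.99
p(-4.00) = 534.00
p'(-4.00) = -417.00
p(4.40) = -753.22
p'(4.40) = -524.52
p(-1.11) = 5.31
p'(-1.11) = -24.05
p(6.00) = -1936.00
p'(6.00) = -977.00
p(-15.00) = 30047.00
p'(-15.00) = -6038.00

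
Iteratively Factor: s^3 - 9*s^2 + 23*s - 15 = (s - 3)*(s^2 - 6*s + 5) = (s - 5)*(s - 3)*(s - 1)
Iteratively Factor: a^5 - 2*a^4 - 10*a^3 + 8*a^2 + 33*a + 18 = (a - 3)*(a^4 + a^3 - 7*a^2 - 13*a - 6) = (a - 3)^2*(a^3 + 4*a^2 + 5*a + 2) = (a - 3)^2*(a + 1)*(a^2 + 3*a + 2) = (a - 3)^2*(a + 1)^2*(a + 2)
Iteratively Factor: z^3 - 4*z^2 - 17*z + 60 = (z - 5)*(z^2 + z - 12) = (z - 5)*(z - 3)*(z + 4)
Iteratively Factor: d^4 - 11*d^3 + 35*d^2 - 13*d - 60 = (d - 4)*(d^3 - 7*d^2 + 7*d + 15) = (d - 5)*(d - 4)*(d^2 - 2*d - 3) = (d - 5)*(d - 4)*(d + 1)*(d - 3)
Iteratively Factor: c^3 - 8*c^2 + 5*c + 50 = (c + 2)*(c^2 - 10*c + 25) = (c - 5)*(c + 2)*(c - 5)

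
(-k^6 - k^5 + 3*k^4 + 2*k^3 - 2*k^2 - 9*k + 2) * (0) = 0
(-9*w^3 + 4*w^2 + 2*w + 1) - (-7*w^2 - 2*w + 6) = -9*w^3 + 11*w^2 + 4*w - 5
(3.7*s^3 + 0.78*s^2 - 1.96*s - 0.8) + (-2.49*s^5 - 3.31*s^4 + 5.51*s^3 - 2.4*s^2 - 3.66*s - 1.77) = -2.49*s^5 - 3.31*s^4 + 9.21*s^3 - 1.62*s^2 - 5.62*s - 2.57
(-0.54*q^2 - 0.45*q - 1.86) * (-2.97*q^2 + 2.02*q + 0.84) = 1.6038*q^4 + 0.2457*q^3 + 4.1616*q^2 - 4.1352*q - 1.5624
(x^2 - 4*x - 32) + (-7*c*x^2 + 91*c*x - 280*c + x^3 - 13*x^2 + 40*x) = -7*c*x^2 + 91*c*x - 280*c + x^3 - 12*x^2 + 36*x - 32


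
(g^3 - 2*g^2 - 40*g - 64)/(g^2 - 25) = (g^3 - 2*g^2 - 40*g - 64)/(g^2 - 25)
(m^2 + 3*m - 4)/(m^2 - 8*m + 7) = (m + 4)/(m - 7)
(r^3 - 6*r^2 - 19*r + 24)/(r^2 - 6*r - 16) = (r^2 + 2*r - 3)/(r + 2)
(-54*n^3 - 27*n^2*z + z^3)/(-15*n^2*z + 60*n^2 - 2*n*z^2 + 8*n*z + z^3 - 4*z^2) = (-18*n^2 - 3*n*z + z^2)/(-5*n*z + 20*n + z^2 - 4*z)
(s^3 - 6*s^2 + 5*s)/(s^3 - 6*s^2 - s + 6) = s*(s - 5)/(s^2 - 5*s - 6)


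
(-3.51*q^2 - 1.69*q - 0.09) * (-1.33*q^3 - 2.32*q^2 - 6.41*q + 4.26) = 4.6683*q^5 + 10.3909*q^4 + 26.5396*q^3 - 3.9109*q^2 - 6.6225*q - 0.3834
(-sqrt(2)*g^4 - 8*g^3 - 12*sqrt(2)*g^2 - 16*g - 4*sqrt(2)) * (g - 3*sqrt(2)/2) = -sqrt(2)*g^5 - 5*g^4 + 20*g^2 + 20*sqrt(2)*g + 12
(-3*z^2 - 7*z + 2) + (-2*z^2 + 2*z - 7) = -5*z^2 - 5*z - 5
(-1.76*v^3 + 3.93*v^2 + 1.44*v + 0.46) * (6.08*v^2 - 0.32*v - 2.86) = -10.7008*v^5 + 24.4576*v^4 + 12.5312*v^3 - 8.9038*v^2 - 4.2656*v - 1.3156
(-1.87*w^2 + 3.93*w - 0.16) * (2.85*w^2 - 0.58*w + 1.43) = -5.3295*w^4 + 12.2851*w^3 - 5.4095*w^2 + 5.7127*w - 0.2288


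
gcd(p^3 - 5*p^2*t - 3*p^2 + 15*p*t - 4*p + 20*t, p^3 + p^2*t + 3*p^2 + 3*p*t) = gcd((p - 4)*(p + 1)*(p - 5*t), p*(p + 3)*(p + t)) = 1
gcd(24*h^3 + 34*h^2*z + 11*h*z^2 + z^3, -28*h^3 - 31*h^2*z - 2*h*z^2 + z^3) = 4*h^2 + 5*h*z + z^2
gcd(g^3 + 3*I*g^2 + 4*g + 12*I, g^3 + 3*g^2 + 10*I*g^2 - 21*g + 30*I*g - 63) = g + 3*I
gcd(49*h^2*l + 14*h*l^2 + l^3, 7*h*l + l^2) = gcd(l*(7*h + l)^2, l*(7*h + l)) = 7*h*l + l^2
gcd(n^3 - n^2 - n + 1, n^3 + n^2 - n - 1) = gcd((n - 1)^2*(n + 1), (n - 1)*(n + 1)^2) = n^2 - 1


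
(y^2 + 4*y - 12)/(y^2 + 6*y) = (y - 2)/y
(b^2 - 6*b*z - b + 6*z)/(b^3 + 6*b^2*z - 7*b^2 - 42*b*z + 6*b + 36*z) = (b - 6*z)/(b^2 + 6*b*z - 6*b - 36*z)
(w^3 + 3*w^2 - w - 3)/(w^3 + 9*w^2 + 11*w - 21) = (w + 1)/(w + 7)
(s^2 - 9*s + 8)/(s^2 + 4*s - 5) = (s - 8)/(s + 5)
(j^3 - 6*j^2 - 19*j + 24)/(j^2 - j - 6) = (-j^3 + 6*j^2 + 19*j - 24)/(-j^2 + j + 6)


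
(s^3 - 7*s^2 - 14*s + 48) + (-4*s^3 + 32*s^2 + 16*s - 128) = -3*s^3 + 25*s^2 + 2*s - 80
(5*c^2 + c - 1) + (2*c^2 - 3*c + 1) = 7*c^2 - 2*c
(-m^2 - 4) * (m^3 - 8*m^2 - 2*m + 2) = -m^5 + 8*m^4 - 2*m^3 + 30*m^2 + 8*m - 8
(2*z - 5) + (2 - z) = z - 3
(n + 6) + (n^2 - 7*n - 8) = n^2 - 6*n - 2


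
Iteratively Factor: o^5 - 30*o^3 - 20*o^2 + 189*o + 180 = (o - 5)*(o^4 + 5*o^3 - 5*o^2 - 45*o - 36) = (o - 5)*(o + 3)*(o^3 + 2*o^2 - 11*o - 12) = (o - 5)*(o + 3)*(o + 4)*(o^2 - 2*o - 3) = (o - 5)*(o - 3)*(o + 3)*(o + 4)*(o + 1)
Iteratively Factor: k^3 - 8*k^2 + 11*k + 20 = (k - 5)*(k^2 - 3*k - 4) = (k - 5)*(k + 1)*(k - 4)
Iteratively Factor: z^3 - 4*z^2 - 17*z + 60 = (z + 4)*(z^2 - 8*z + 15) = (z - 5)*(z + 4)*(z - 3)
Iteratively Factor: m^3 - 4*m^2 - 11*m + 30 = (m - 5)*(m^2 + m - 6) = (m - 5)*(m - 2)*(m + 3)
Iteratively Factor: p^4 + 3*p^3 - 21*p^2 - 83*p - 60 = (p - 5)*(p^3 + 8*p^2 + 19*p + 12) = (p - 5)*(p + 1)*(p^2 + 7*p + 12) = (p - 5)*(p + 1)*(p + 4)*(p + 3)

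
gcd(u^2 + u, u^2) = u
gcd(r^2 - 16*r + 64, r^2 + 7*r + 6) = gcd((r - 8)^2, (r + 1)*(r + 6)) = 1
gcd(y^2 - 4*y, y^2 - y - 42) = 1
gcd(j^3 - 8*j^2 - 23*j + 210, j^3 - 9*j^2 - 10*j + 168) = j^2 - 13*j + 42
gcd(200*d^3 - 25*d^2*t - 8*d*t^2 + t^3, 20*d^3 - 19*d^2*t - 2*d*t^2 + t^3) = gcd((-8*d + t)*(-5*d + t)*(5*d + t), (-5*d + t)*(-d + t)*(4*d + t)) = -5*d + t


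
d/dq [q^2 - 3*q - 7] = 2*q - 3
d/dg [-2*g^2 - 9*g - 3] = -4*g - 9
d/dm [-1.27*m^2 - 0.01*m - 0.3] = -2.54*m - 0.01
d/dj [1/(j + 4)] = -1/(j + 4)^2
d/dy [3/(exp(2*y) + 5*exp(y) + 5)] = (-6*exp(y) - 15)*exp(y)/(exp(2*y) + 5*exp(y) + 5)^2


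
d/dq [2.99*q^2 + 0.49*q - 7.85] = 5.98*q + 0.49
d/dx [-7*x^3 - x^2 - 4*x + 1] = -21*x^2 - 2*x - 4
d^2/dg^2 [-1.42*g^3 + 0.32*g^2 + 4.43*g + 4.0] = 0.64 - 8.52*g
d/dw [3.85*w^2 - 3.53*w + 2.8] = 7.7*w - 3.53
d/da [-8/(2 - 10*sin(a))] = -20*cos(a)/(5*sin(a) - 1)^2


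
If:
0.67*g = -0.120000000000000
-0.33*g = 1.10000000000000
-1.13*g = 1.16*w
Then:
No Solution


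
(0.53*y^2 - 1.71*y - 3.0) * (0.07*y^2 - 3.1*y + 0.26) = 0.0371*y^4 - 1.7627*y^3 + 5.2288*y^2 + 8.8554*y - 0.78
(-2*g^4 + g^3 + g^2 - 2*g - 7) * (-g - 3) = 2*g^5 + 5*g^4 - 4*g^3 - g^2 + 13*g + 21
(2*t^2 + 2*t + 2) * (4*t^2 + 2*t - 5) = 8*t^4 + 12*t^3 + 2*t^2 - 6*t - 10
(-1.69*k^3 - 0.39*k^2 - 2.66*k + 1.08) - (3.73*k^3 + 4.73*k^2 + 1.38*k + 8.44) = -5.42*k^3 - 5.12*k^2 - 4.04*k - 7.36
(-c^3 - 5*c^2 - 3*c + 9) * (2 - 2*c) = 2*c^4 + 8*c^3 - 4*c^2 - 24*c + 18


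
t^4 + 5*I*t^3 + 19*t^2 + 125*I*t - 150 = (t - 5*I)*(t + 2*I)*(t + 3*I)*(t + 5*I)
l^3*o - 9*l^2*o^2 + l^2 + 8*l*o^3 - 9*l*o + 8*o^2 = (l - 8*o)*(l - o)*(l*o + 1)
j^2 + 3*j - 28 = (j - 4)*(j + 7)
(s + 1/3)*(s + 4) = s^2 + 13*s/3 + 4/3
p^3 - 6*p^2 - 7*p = p*(p - 7)*(p + 1)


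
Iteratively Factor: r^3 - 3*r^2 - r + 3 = (r - 1)*(r^2 - 2*r - 3) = (r - 3)*(r - 1)*(r + 1)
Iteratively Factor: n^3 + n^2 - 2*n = (n + 2)*(n^2 - n) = n*(n + 2)*(n - 1)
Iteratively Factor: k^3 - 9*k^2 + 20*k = (k - 4)*(k^2 - 5*k) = (k - 5)*(k - 4)*(k)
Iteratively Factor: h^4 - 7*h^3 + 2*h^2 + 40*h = (h - 4)*(h^3 - 3*h^2 - 10*h) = (h - 5)*(h - 4)*(h^2 + 2*h) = (h - 5)*(h - 4)*(h + 2)*(h)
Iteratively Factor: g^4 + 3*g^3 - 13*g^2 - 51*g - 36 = (g + 1)*(g^3 + 2*g^2 - 15*g - 36) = (g - 4)*(g + 1)*(g^2 + 6*g + 9) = (g - 4)*(g + 1)*(g + 3)*(g + 3)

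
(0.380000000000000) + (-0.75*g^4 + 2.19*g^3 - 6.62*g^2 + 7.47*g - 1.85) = -0.75*g^4 + 2.19*g^3 - 6.62*g^2 + 7.47*g - 1.47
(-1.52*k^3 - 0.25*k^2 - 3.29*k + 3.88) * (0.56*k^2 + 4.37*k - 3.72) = -0.8512*k^5 - 6.7824*k^4 + 2.7195*k^3 - 11.2745*k^2 + 29.1944*k - 14.4336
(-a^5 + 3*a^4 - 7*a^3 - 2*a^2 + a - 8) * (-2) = 2*a^5 - 6*a^4 + 14*a^3 + 4*a^2 - 2*a + 16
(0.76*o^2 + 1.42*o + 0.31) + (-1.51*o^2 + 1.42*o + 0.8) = -0.75*o^2 + 2.84*o + 1.11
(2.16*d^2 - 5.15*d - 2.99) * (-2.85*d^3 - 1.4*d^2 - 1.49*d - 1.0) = -6.156*d^5 + 11.6535*d^4 + 12.5131*d^3 + 9.6995*d^2 + 9.6051*d + 2.99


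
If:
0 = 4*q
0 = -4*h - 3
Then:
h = -3/4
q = 0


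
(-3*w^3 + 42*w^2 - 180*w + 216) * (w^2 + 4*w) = -3*w^5 + 30*w^4 - 12*w^3 - 504*w^2 + 864*w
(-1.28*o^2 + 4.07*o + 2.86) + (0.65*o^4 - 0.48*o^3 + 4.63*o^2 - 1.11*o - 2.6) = 0.65*o^4 - 0.48*o^3 + 3.35*o^2 + 2.96*o + 0.26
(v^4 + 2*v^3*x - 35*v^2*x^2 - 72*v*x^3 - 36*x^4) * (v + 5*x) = v^5 + 7*v^4*x - 25*v^3*x^2 - 247*v^2*x^3 - 396*v*x^4 - 180*x^5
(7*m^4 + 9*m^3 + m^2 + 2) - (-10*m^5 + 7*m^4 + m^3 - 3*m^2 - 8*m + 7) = 10*m^5 + 8*m^3 + 4*m^2 + 8*m - 5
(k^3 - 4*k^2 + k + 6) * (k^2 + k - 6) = k^5 - 3*k^4 - 9*k^3 + 31*k^2 - 36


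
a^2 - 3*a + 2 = (a - 2)*(a - 1)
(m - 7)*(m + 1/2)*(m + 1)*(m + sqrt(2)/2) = m^4 - 11*m^3/2 + sqrt(2)*m^3/2 - 10*m^2 - 11*sqrt(2)*m^2/4 - 5*sqrt(2)*m - 7*m/2 - 7*sqrt(2)/4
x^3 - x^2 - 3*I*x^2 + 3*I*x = x*(x - 1)*(x - 3*I)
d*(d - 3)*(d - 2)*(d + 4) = d^4 - d^3 - 14*d^2 + 24*d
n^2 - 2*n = n*(n - 2)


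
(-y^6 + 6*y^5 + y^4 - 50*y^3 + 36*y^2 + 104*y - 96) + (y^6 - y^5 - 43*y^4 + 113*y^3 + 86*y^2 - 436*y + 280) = 5*y^5 - 42*y^4 + 63*y^3 + 122*y^2 - 332*y + 184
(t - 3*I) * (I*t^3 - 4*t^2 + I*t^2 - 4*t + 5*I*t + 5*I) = I*t^4 - t^3 + I*t^3 - t^2 + 17*I*t^2 + 15*t + 17*I*t + 15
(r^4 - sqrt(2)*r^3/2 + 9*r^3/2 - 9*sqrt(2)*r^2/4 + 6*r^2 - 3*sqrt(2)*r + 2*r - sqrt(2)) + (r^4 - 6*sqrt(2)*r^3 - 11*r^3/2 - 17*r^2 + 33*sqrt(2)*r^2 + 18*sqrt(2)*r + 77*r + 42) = 2*r^4 - 13*sqrt(2)*r^3/2 - r^3 - 11*r^2 + 123*sqrt(2)*r^2/4 + 15*sqrt(2)*r + 79*r - sqrt(2) + 42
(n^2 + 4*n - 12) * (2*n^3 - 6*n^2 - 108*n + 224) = 2*n^5 + 2*n^4 - 156*n^3 - 136*n^2 + 2192*n - 2688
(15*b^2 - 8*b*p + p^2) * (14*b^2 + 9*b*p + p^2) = 210*b^4 + 23*b^3*p - 43*b^2*p^2 + b*p^3 + p^4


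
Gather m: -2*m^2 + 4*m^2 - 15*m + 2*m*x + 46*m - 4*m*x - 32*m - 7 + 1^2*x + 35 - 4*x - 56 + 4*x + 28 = 2*m^2 + m*(-2*x - 1) + x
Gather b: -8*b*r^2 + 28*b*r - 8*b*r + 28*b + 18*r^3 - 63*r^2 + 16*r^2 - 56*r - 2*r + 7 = b*(-8*r^2 + 20*r + 28) + 18*r^3 - 47*r^2 - 58*r + 7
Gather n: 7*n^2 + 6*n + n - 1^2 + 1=7*n^2 + 7*n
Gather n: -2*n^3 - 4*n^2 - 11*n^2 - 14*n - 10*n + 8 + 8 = -2*n^3 - 15*n^2 - 24*n + 16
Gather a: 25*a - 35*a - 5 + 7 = 2 - 10*a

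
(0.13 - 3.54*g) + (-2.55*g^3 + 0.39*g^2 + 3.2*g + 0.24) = -2.55*g^3 + 0.39*g^2 - 0.34*g + 0.37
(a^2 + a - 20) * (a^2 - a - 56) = a^4 - 77*a^2 - 36*a + 1120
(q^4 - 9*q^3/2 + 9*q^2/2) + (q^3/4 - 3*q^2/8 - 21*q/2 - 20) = q^4 - 17*q^3/4 + 33*q^2/8 - 21*q/2 - 20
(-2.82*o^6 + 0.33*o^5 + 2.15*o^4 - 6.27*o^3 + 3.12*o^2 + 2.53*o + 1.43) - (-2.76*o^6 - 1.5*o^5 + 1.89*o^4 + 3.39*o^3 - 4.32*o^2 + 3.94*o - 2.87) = -0.0600000000000001*o^6 + 1.83*o^5 + 0.26*o^4 - 9.66*o^3 + 7.44*o^2 - 1.41*o + 4.3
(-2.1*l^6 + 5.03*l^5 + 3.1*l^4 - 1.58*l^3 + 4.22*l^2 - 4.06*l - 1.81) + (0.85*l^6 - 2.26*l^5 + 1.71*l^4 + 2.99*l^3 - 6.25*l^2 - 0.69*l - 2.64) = -1.25*l^6 + 2.77*l^5 + 4.81*l^4 + 1.41*l^3 - 2.03*l^2 - 4.75*l - 4.45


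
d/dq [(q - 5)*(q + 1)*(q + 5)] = 3*q^2 + 2*q - 25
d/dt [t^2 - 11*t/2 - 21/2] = 2*t - 11/2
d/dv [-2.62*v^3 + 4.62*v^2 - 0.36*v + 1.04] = -7.86*v^2 + 9.24*v - 0.36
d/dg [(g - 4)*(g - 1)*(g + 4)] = 3*g^2 - 2*g - 16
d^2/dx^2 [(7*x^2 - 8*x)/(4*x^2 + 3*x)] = -424/(64*x^3 + 144*x^2 + 108*x + 27)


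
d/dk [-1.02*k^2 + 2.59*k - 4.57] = 2.59 - 2.04*k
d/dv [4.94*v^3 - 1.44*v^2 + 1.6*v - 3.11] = 14.82*v^2 - 2.88*v + 1.6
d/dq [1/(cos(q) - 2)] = sin(q)/(cos(q) - 2)^2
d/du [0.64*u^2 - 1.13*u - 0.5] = 1.28*u - 1.13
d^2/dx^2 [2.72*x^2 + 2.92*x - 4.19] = 5.44000000000000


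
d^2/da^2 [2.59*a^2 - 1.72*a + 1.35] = 5.18000000000000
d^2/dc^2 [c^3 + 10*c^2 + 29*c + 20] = 6*c + 20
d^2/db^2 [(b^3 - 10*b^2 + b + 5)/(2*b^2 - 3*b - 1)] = 6*(-15*b^3 + 3*b^2 - 27*b + 14)/(8*b^6 - 36*b^5 + 42*b^4 + 9*b^3 - 21*b^2 - 9*b - 1)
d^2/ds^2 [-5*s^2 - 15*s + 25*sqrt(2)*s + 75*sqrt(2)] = -10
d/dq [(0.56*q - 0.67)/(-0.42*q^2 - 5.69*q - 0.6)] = (0.2352*q^2 - 0.5628*q - 4.1483)/(0.1764*q^4 + 4.7796*q^3 + 32.8801*q^2 + 6.828*q + 0.36)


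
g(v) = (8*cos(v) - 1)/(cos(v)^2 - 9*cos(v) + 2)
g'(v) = (2*sin(v)*cos(v) - 9*sin(v))*(8*cos(v) - 1)/(cos(v)^2 - 9*cos(v) + 2)^2 - 8*sin(v)/(cos(v)^2 - 9*cos(v) + 2)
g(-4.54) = -0.66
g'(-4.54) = -0.50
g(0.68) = -1.19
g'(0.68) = -0.12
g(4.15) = -0.74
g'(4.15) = 0.06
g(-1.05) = -1.34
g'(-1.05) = 1.05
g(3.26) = -0.75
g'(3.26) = -0.00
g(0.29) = -1.17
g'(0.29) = -0.01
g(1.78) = -0.68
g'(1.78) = -0.40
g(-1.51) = -0.35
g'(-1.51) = 3.34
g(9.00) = -0.75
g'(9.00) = 0.00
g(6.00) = -1.17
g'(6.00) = 0.01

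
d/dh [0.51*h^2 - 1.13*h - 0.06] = 1.02*h - 1.13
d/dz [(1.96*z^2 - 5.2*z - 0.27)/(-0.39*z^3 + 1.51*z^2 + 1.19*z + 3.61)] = (0.7644*z^4 - 4.056*z^3 + 9.8685*z^2 + 14.9666*z - 18.4507)/(0.1521*z^6 - 1.1778*z^5 + 1.3519*z^4 + 0.778*z^3 + 12.3183*z^2 + 8.5918*z + 13.0321)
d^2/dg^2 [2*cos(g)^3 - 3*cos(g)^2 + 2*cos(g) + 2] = -7*cos(g)/2 + 6*cos(2*g) - 9*cos(3*g)/2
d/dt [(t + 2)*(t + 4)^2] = (t + 4)*(3*t + 8)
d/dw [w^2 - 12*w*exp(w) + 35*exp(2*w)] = -12*w*exp(w) + 2*w + 70*exp(2*w) - 12*exp(w)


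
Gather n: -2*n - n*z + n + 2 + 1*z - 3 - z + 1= n*(-z - 1)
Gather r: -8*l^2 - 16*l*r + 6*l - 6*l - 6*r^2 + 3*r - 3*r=-8*l^2 - 16*l*r - 6*r^2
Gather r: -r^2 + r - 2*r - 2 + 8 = -r^2 - r + 6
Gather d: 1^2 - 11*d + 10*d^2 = 10*d^2 - 11*d + 1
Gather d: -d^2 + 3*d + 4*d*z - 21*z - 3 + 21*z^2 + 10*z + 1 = -d^2 + d*(4*z + 3) + 21*z^2 - 11*z - 2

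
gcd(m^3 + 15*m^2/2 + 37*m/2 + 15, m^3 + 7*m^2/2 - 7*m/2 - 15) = m^2 + 11*m/2 + 15/2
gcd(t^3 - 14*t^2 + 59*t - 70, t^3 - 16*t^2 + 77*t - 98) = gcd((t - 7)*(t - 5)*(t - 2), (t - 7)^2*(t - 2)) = t^2 - 9*t + 14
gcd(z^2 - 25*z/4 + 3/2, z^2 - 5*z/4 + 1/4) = z - 1/4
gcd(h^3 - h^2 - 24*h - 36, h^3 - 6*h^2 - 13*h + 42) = h + 3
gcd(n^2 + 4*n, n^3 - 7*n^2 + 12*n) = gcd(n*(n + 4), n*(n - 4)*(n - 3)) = n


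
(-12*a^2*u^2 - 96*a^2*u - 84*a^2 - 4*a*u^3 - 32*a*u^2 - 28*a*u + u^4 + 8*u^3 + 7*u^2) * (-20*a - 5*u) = 240*a^3*u^2 + 1920*a^3*u + 1680*a^3 + 140*a^2*u^3 + 1120*a^2*u^2 + 980*a^2*u - 5*u^5 - 40*u^4 - 35*u^3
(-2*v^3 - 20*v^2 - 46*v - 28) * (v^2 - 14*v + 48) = -2*v^5 + 8*v^4 + 138*v^3 - 344*v^2 - 1816*v - 1344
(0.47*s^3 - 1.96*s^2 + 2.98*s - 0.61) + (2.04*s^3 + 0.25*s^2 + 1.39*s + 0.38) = 2.51*s^3 - 1.71*s^2 + 4.37*s - 0.23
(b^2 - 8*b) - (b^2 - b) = -7*b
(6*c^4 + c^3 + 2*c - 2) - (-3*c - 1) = 6*c^4 + c^3 + 5*c - 1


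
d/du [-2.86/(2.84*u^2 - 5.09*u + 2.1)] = (16.2448*u - 14.5574)/(2.84*u^2 - 5.09*u + 2.1)^2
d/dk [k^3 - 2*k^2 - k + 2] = 3*k^2 - 4*k - 1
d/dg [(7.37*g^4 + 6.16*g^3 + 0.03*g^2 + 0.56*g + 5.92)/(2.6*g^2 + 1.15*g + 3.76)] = (38.324*g^5 + 41.4425*g^4 + 125.0128*g^3 + 68.0633*g^2 - 30.5584*g - 4.7024)/(6.76*g^4 + 5.98*g^3 + 20.8745*g^2 + 8.648*g + 14.1376)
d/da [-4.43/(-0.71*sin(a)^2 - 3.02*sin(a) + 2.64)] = -(6.2906*sin(a) + 13.3786)*cos(a)/(0.71*sin(a)^2 + 3.02*sin(a) - 2.64)^2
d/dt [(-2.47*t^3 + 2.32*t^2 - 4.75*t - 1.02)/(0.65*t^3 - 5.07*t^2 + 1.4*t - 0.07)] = (11.0149*t^4 - 0.741*t^3 - 18.3268*t^2 - 10.6676*t + 1.7605)/(0.4225*t^6 - 6.591*t^5 + 27.5249*t^4 - 14.287*t^3 + 2.6698*t^2 - 0.196*t + 0.0049)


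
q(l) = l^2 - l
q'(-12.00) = -25.00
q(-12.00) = 156.00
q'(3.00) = 5.00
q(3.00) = 6.00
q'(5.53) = 10.06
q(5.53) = 25.05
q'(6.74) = 12.48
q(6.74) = 38.69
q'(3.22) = 5.44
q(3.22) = 7.15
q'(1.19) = 1.38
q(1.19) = 0.23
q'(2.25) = 3.50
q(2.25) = 2.81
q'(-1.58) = -4.16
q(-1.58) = 4.08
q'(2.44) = 3.88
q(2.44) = 3.51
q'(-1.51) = -4.02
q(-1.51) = 3.79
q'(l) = 2*l - 1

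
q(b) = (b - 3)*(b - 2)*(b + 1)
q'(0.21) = -0.55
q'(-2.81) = 47.17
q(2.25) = -0.61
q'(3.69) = 12.33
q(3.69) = 5.47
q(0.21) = 6.04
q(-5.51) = -288.23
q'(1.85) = -3.53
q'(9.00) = 172.00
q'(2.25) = -1.81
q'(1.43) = -4.31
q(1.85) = 0.49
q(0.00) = 6.00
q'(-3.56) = 67.50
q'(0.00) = 1.00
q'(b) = (b - 3)*(b - 2) + (b - 3)*(b + 1) + (b - 2)*(b + 1) = 3*b^2 - 8*b + 1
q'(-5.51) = 136.16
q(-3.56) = -93.37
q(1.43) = 2.17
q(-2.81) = -50.58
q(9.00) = 420.00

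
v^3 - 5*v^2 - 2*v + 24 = (v - 4)*(v - 3)*(v + 2)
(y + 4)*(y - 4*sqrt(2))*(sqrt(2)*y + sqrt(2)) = sqrt(2)*y^3 - 8*y^2 + 5*sqrt(2)*y^2 - 40*y + 4*sqrt(2)*y - 32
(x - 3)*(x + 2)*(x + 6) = x^3 + 5*x^2 - 12*x - 36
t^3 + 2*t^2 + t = t*(t + 1)^2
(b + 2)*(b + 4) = b^2 + 6*b + 8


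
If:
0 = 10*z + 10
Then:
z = -1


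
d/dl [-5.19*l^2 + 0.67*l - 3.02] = 0.67 - 10.38*l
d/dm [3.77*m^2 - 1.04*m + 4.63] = 7.54*m - 1.04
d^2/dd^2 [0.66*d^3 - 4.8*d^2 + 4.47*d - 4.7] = 3.96*d - 9.6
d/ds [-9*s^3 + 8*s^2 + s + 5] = -27*s^2 + 16*s + 1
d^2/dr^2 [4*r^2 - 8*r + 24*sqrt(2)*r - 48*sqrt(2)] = 8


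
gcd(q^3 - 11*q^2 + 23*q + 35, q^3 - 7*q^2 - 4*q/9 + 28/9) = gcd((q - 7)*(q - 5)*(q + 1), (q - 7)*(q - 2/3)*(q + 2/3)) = q - 7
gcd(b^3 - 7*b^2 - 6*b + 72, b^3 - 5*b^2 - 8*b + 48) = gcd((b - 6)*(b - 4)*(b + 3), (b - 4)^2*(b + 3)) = b^2 - b - 12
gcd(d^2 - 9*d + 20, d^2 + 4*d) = 1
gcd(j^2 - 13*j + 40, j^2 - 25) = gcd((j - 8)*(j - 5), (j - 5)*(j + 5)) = j - 5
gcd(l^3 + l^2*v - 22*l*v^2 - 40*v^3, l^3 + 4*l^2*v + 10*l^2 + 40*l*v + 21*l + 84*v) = l + 4*v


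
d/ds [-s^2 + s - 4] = 1 - 2*s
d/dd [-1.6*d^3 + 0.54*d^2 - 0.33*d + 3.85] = -4.8*d^2 + 1.08*d - 0.33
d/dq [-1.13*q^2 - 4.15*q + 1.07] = -2.26*q - 4.15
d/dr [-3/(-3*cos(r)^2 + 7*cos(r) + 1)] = 3*(6*cos(r) - 7)*sin(r)/(-3*cos(r)^2 + 7*cos(r) + 1)^2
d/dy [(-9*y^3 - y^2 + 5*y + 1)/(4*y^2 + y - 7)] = 6*(-6*y^4 - 3*y^3 + 28*y^2 + y - 6)/(16*y^4 + 8*y^3 - 55*y^2 - 14*y + 49)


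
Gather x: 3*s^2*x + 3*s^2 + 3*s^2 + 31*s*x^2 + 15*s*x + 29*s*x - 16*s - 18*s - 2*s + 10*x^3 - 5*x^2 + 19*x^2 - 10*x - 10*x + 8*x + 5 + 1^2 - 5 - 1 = 6*s^2 - 36*s + 10*x^3 + x^2*(31*s + 14) + x*(3*s^2 + 44*s - 12)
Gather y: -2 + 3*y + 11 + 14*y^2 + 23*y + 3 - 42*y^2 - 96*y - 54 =-28*y^2 - 70*y - 42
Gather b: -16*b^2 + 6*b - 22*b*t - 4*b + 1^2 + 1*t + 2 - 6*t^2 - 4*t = -16*b^2 + b*(2 - 22*t) - 6*t^2 - 3*t + 3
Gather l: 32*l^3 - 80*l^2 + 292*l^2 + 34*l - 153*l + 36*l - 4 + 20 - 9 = 32*l^3 + 212*l^2 - 83*l + 7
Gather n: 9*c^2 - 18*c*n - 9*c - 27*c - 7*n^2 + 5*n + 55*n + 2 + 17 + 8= 9*c^2 - 36*c - 7*n^2 + n*(60 - 18*c) + 27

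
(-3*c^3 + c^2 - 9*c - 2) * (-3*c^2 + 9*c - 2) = 9*c^5 - 30*c^4 + 42*c^3 - 77*c^2 + 4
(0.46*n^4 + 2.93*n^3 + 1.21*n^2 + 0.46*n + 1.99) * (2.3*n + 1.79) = 1.058*n^5 + 7.5624*n^4 + 8.0277*n^3 + 3.2239*n^2 + 5.4004*n + 3.5621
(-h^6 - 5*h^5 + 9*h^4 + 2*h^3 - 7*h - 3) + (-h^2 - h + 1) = -h^6 - 5*h^5 + 9*h^4 + 2*h^3 - h^2 - 8*h - 2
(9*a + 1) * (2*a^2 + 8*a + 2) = 18*a^3 + 74*a^2 + 26*a + 2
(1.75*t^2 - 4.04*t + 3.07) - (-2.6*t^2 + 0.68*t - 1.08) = 4.35*t^2 - 4.72*t + 4.15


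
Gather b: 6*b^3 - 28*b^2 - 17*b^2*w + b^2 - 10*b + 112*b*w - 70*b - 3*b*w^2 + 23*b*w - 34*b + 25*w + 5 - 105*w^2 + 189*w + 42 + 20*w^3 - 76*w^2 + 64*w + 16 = 6*b^3 + b^2*(-17*w - 27) + b*(-3*w^2 + 135*w - 114) + 20*w^3 - 181*w^2 + 278*w + 63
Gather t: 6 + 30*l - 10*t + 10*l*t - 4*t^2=30*l - 4*t^2 + t*(10*l - 10) + 6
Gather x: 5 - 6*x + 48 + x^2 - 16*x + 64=x^2 - 22*x + 117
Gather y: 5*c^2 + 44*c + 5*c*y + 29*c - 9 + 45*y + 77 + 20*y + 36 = 5*c^2 + 73*c + y*(5*c + 65) + 104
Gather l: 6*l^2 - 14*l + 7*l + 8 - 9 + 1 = 6*l^2 - 7*l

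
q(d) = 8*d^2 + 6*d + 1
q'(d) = 16*d + 6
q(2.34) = 58.84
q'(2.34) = 43.44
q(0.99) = 14.78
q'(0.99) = 21.84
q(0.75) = 10.00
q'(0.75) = 18.00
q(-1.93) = 19.22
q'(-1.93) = -24.88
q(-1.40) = 8.28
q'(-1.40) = -16.40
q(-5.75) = 231.00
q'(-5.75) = -86.00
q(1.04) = 15.89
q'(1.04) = 22.64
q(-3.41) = 73.56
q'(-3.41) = -48.56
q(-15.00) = 1711.00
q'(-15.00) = -234.00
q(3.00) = 91.00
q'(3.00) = 54.00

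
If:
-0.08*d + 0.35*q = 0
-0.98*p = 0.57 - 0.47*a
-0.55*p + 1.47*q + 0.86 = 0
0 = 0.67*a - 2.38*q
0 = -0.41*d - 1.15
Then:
No Solution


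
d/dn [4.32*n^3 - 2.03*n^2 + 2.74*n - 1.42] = 12.96*n^2 - 4.06*n + 2.74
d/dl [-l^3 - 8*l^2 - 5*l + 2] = -3*l^2 - 16*l - 5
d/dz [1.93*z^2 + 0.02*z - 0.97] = 3.86*z + 0.02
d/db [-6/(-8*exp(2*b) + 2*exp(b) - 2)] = (3 - 24*exp(b))*exp(b)/(4*exp(2*b) - exp(b) + 1)^2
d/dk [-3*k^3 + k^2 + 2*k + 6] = -9*k^2 + 2*k + 2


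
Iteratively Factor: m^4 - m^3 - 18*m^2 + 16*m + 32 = (m - 2)*(m^3 + m^2 - 16*m - 16) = (m - 2)*(m + 4)*(m^2 - 3*m - 4) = (m - 2)*(m + 1)*(m + 4)*(m - 4)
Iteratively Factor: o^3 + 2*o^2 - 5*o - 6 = (o - 2)*(o^2 + 4*o + 3) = (o - 2)*(o + 1)*(o + 3)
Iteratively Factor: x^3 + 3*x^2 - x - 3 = (x + 1)*(x^2 + 2*x - 3) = (x - 1)*(x + 1)*(x + 3)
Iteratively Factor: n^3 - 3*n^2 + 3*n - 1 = (n - 1)*(n^2 - 2*n + 1) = (n - 1)^2*(n - 1)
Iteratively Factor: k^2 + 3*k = (k + 3)*(k)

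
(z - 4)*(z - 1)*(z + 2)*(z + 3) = z^4 - 15*z^2 - 10*z + 24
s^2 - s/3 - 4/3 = (s - 4/3)*(s + 1)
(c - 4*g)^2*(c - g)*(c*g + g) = c^4*g - 9*c^3*g^2 + c^3*g + 24*c^2*g^3 - 9*c^2*g^2 - 16*c*g^4 + 24*c*g^3 - 16*g^4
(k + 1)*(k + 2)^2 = k^3 + 5*k^2 + 8*k + 4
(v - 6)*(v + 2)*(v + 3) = v^3 - v^2 - 24*v - 36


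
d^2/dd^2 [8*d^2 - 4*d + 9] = 16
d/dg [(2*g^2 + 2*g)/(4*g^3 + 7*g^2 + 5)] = 2*(-2*g^2*(g + 1)*(6*g + 7) + (2*g + 1)*(4*g^3 + 7*g^2 + 5))/(4*g^3 + 7*g^2 + 5)^2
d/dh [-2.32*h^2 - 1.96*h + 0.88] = -4.64*h - 1.96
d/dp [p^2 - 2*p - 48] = 2*p - 2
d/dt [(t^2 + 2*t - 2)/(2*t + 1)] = 2*(t^2 + t + 3)/(4*t^2 + 4*t + 1)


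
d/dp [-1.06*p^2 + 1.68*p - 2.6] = 1.68 - 2.12*p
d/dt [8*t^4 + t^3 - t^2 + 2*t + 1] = 32*t^3 + 3*t^2 - 2*t + 2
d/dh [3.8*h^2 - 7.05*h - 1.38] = 7.6*h - 7.05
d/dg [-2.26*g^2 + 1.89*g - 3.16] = 1.89 - 4.52*g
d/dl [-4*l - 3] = -4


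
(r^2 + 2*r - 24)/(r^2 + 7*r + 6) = (r - 4)/(r + 1)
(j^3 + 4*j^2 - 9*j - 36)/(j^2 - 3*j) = j + 7 + 12/j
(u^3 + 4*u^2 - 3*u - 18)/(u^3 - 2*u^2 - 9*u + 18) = (u + 3)/(u - 3)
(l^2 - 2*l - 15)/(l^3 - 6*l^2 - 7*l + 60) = 1/(l - 4)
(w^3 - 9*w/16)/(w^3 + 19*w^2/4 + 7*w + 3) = w*(4*w - 3)/(4*(w^2 + 4*w + 4))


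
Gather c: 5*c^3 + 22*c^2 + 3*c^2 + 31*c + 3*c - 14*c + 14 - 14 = 5*c^3 + 25*c^2 + 20*c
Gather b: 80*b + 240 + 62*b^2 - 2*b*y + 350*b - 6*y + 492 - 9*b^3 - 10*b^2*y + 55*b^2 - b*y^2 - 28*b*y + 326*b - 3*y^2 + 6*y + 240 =-9*b^3 + b^2*(117 - 10*y) + b*(-y^2 - 30*y + 756) - 3*y^2 + 972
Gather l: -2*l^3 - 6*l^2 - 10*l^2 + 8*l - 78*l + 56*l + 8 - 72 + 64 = -2*l^3 - 16*l^2 - 14*l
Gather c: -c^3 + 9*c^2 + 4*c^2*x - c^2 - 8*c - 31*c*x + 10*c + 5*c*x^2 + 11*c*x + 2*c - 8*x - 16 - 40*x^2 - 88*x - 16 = -c^3 + c^2*(4*x + 8) + c*(5*x^2 - 20*x + 4) - 40*x^2 - 96*x - 32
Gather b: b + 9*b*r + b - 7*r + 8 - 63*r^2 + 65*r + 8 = b*(9*r + 2) - 63*r^2 + 58*r + 16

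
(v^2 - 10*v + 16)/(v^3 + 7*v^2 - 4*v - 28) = (v - 8)/(v^2 + 9*v + 14)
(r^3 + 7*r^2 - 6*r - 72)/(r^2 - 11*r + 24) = (r^2 + 10*r + 24)/(r - 8)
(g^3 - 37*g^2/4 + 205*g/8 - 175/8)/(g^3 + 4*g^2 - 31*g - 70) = (8*g^2 - 34*g + 35)/(8*(g^2 + 9*g + 14))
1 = 1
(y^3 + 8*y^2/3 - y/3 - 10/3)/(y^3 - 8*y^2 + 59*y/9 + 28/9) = 3*(3*y^3 + 8*y^2 - y - 10)/(9*y^3 - 72*y^2 + 59*y + 28)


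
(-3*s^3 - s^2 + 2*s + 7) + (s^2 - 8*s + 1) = -3*s^3 - 6*s + 8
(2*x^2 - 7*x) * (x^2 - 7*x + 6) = 2*x^4 - 21*x^3 + 61*x^2 - 42*x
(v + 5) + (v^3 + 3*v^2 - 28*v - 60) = v^3 + 3*v^2 - 27*v - 55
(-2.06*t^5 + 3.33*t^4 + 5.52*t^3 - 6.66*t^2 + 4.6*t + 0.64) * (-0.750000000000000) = 1.545*t^5 - 2.4975*t^4 - 4.14*t^3 + 4.995*t^2 - 3.45*t - 0.48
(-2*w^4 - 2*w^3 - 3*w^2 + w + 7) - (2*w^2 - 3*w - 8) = -2*w^4 - 2*w^3 - 5*w^2 + 4*w + 15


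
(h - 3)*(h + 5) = h^2 + 2*h - 15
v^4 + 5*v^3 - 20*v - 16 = (v - 2)*(v + 1)*(v + 2)*(v + 4)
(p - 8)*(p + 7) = p^2 - p - 56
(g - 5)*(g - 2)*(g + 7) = g^3 - 39*g + 70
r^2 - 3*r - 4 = (r - 4)*(r + 1)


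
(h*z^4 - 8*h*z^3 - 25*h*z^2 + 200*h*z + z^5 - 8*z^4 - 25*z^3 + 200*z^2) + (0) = h*z^4 - 8*h*z^3 - 25*h*z^2 + 200*h*z + z^5 - 8*z^4 - 25*z^3 + 200*z^2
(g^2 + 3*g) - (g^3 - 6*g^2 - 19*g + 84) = -g^3 + 7*g^2 + 22*g - 84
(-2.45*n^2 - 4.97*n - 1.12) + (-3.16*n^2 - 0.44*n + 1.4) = -5.61*n^2 - 5.41*n + 0.28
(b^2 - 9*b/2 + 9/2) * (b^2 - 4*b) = b^4 - 17*b^3/2 + 45*b^2/2 - 18*b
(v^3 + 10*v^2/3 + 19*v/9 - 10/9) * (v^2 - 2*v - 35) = v^5 + 4*v^4/3 - 356*v^3/9 - 122*v^2 - 215*v/3 + 350/9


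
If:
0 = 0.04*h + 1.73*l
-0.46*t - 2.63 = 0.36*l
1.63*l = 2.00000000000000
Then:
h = -53.07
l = 1.23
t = -6.68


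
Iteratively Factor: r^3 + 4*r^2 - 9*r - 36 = (r + 4)*(r^2 - 9) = (r + 3)*(r + 4)*(r - 3)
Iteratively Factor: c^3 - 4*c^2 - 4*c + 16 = (c - 2)*(c^2 - 2*c - 8) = (c - 4)*(c - 2)*(c + 2)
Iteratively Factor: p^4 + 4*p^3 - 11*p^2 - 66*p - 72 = (p + 3)*(p^3 + p^2 - 14*p - 24) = (p + 2)*(p + 3)*(p^2 - p - 12) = (p + 2)*(p + 3)^2*(p - 4)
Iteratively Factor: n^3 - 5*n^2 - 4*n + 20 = (n - 5)*(n^2 - 4) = (n - 5)*(n - 2)*(n + 2)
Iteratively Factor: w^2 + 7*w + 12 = (w + 3)*(w + 4)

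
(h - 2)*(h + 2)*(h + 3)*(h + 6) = h^4 + 9*h^3 + 14*h^2 - 36*h - 72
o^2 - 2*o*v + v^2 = (o - v)^2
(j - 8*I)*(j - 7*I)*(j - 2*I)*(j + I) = j^4 - 16*I*j^3 - 69*j^2 + 26*I*j - 112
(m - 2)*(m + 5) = m^2 + 3*m - 10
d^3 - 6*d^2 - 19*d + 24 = (d - 8)*(d - 1)*(d + 3)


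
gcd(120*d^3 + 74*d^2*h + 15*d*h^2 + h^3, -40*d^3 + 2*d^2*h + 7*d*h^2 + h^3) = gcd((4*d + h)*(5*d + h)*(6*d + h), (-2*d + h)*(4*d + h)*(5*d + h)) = 20*d^2 + 9*d*h + h^2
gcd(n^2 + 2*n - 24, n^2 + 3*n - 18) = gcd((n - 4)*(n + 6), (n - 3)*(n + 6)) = n + 6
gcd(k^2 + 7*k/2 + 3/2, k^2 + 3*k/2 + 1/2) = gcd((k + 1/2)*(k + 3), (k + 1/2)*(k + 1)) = k + 1/2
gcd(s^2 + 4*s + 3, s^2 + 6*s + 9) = s + 3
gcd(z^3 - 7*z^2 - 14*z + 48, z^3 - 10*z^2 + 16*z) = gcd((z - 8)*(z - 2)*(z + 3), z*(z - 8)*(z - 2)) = z^2 - 10*z + 16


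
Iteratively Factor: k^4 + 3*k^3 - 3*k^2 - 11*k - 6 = (k + 3)*(k^3 - 3*k - 2) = (k + 1)*(k + 3)*(k^2 - k - 2) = (k + 1)^2*(k + 3)*(k - 2)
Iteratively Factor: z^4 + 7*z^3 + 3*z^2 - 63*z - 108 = (z - 3)*(z^3 + 10*z^2 + 33*z + 36) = (z - 3)*(z + 3)*(z^2 + 7*z + 12) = (z - 3)*(z + 3)^2*(z + 4)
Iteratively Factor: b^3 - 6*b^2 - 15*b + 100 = (b + 4)*(b^2 - 10*b + 25) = (b - 5)*(b + 4)*(b - 5)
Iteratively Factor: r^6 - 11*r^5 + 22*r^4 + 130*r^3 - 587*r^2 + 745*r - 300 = (r - 3)*(r^5 - 8*r^4 - 2*r^3 + 124*r^2 - 215*r + 100) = (r - 5)*(r - 3)*(r^4 - 3*r^3 - 17*r^2 + 39*r - 20) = (r - 5)*(r - 3)*(r + 4)*(r^3 - 7*r^2 + 11*r - 5) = (r - 5)*(r - 3)*(r - 1)*(r + 4)*(r^2 - 6*r + 5) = (r - 5)*(r - 3)*(r - 1)^2*(r + 4)*(r - 5)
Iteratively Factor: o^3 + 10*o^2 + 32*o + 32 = (o + 4)*(o^2 + 6*o + 8) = (o + 2)*(o + 4)*(o + 4)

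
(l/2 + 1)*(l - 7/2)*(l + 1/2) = l^3/2 - l^2/2 - 31*l/8 - 7/4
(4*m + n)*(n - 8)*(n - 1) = 4*m*n^2 - 36*m*n + 32*m + n^3 - 9*n^2 + 8*n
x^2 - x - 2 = (x - 2)*(x + 1)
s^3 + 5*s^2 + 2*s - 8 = (s - 1)*(s + 2)*(s + 4)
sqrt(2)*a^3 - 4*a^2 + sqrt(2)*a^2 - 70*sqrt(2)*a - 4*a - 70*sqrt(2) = (a - 7*sqrt(2))*(a + 5*sqrt(2))*(sqrt(2)*a + sqrt(2))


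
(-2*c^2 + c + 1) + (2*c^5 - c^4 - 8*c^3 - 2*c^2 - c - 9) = 2*c^5 - c^4 - 8*c^3 - 4*c^2 - 8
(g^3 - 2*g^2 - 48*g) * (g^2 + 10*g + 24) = g^5 + 8*g^4 - 44*g^3 - 528*g^2 - 1152*g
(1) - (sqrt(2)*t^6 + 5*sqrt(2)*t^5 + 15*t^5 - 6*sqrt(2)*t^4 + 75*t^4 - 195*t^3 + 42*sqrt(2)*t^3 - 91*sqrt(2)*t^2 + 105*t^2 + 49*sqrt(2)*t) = -sqrt(2)*t^6 - 15*t^5 - 5*sqrt(2)*t^5 - 75*t^4 + 6*sqrt(2)*t^4 - 42*sqrt(2)*t^3 + 195*t^3 - 105*t^2 + 91*sqrt(2)*t^2 - 49*sqrt(2)*t + 1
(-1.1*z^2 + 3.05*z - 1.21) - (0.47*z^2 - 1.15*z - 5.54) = -1.57*z^2 + 4.2*z + 4.33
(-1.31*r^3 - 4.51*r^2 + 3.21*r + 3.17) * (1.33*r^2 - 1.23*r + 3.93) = -1.7423*r^5 - 4.387*r^4 + 4.6683*r^3 - 17.4565*r^2 + 8.7162*r + 12.4581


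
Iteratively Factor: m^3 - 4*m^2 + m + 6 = (m + 1)*(m^2 - 5*m + 6) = (m - 2)*(m + 1)*(m - 3)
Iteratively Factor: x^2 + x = (x + 1)*(x)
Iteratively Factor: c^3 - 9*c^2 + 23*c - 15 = (c - 1)*(c^2 - 8*c + 15) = (c - 5)*(c - 1)*(c - 3)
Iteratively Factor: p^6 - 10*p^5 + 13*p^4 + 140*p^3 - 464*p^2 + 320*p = (p - 4)*(p^5 - 6*p^4 - 11*p^3 + 96*p^2 - 80*p) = (p - 5)*(p - 4)*(p^4 - p^3 - 16*p^2 + 16*p) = (p - 5)*(p - 4)*(p - 1)*(p^3 - 16*p) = p*(p - 5)*(p - 4)*(p - 1)*(p^2 - 16) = p*(p - 5)*(p - 4)*(p - 1)*(p + 4)*(p - 4)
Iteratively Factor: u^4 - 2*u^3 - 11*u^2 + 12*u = (u)*(u^3 - 2*u^2 - 11*u + 12) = u*(u - 4)*(u^2 + 2*u - 3) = u*(u - 4)*(u + 3)*(u - 1)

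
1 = 1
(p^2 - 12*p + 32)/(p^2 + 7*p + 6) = (p^2 - 12*p + 32)/(p^2 + 7*p + 6)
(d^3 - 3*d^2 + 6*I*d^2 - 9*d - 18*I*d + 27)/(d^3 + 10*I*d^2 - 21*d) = (d^2 + 3*d*(-1 + I) - 9*I)/(d*(d + 7*I))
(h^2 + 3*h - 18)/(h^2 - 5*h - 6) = (-h^2 - 3*h + 18)/(-h^2 + 5*h + 6)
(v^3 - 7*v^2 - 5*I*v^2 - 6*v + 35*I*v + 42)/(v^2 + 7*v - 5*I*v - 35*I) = (v^3 - v^2*(7 + 5*I) + v*(-6 + 35*I) + 42)/(v^2 + v*(7 - 5*I) - 35*I)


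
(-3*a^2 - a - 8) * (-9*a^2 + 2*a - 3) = 27*a^4 + 3*a^3 + 79*a^2 - 13*a + 24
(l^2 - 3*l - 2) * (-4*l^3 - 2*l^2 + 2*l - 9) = -4*l^5 + 10*l^4 + 16*l^3 - 11*l^2 + 23*l + 18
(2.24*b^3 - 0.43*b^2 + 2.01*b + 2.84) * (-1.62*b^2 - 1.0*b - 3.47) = -3.6288*b^5 - 1.5434*b^4 - 10.599*b^3 - 5.1187*b^2 - 9.8147*b - 9.8548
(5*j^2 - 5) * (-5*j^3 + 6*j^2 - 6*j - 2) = -25*j^5 + 30*j^4 - 5*j^3 - 40*j^2 + 30*j + 10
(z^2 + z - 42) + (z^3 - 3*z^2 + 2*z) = z^3 - 2*z^2 + 3*z - 42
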